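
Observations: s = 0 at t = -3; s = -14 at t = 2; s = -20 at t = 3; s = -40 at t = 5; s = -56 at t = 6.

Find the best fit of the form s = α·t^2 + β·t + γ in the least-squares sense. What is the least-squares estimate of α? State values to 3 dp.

Sums needed: Σt^2·t^2 = 2099, Σt^2·t = 349, Σt^2 = 83, Σt·t = 83, Σt = 13, Σ1 = 5.
Moment sums: Σt^2·s = -3252, Σt·s = -624, Σs = -130.
So AᵀA·[α, β, γ]ᵀ = Aᵀs: [[2099, 349, 83]; [349, 83, 13]; [83, 13, 5]]·[α, β, γ]ᵀ = [-3252, -624, -130]ᵀ.
Inverting the 3×3 Gram matrix, [α, β, γ]ᵀ = [-3277/3696, -12613/3696, -53/22]ᵀ.

α = -0.887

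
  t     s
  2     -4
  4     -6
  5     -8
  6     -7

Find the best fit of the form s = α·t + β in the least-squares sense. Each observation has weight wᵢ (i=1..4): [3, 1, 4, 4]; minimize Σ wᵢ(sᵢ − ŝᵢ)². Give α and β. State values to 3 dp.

With design matrix M, MᵀWM = [[272, 54]; [54, 12]] and MᵀWs = [-376, -78]ᵀ.
Eliminating β: 12·(row 1) − 54·(row 2) gives 348·α = 12·(-376) − 54·(-78) = -300, so α = -25/29.
Then β = ((-78) − 54·(-25/29))/12 = -76/29.

α = -0.862, β = -2.621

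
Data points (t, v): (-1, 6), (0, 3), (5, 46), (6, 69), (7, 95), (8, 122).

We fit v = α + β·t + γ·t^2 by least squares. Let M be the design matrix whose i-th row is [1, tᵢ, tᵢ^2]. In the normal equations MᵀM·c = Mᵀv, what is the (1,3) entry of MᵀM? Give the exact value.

175

Row 1 ↔ basis 1, column 3 ↔ basis t^2, so (MᵀM)_{1,3} = Σᵢ t^2 = (1)·(1) + (1)·(0) + (1)·(25) + (1)·(36) + (1)·(49) + (1)·(64) = 175.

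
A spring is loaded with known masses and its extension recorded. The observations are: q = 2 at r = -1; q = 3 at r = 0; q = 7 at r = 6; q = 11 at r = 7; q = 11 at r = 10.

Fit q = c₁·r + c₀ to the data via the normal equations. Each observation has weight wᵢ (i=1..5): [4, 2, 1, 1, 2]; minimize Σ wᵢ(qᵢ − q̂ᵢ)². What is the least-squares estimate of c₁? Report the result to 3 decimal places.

c₁ = 0.851

The normal equations are: 289·c₁ + 29·c₀ = 331;  29·c₁ + 10·c₀ = 54.
Determinant 289·10 − 29² = 2049.
c₁ = (331·10 − 29·54)/2049 = 1744/2049; c₀ = (289·54 − 29·331)/2049 = 6007/2049.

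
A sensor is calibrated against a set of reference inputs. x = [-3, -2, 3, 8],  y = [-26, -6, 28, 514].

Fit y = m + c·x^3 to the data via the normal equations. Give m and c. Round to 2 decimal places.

MᵀM·[m, c]ᵀ = Mᵀy reads: 4·m + 504·c = 510;  504·m + 263666·c = 264674.
Δ = 4·263666 − 504² = 800648.
m = (510·263666 − 504·264674)/800648 = 268491/200162; c = (4·264674 − 504·510)/800648 = 100207/100081.

m = 1.34, c = 1.00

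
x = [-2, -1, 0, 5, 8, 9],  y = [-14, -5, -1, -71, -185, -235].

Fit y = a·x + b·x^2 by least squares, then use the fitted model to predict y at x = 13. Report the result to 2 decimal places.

Compute the Gram sums: Σx·x = 175, Σx·x^2 = 1357, Σx^2·x^2 = 11299.
Right-hand side: Σx·y = -3917, Σx^2·y = -32711.
det = 175·11299 − 1357² = 135876.
a = ((-3917)·11299 − 1357·(-32711))/135876 = 10887/11323; b = (175·(-32711) − 1357·(-3917))/135876 = -34088/11323.
At x = 13: ŷ = (10887/11323)·(13) + (-34088/11323)·(169) = -432257/871.

ŷ = -496.28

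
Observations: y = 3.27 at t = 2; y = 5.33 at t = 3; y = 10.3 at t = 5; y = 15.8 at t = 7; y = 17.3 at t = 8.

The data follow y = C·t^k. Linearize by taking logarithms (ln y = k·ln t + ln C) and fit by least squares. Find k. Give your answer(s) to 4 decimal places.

Let Y = ln y. Fitting Y = k·ln t + ln C by least squares:
Σln t = 7.4265, Σ(ln t)² = 12.3883, Σln y = 10.8010, Σln t·ln y = 17.7116.
Equations: 12.3883·k + 7.4265·ln C = 17.7116;  7.4265·k + 5·ln C = 10.8010.
Slope k = (n·Σln t·ln y − Σln t·Σln y)/(n·Σ(ln t)² − (Σln t)²) = (5·17.7116 − 7.4265·10.8010)/6.7880 = 1.22923; ln C = (Σln y − k·Σln t)/n = 0.33441.

k = 1.2292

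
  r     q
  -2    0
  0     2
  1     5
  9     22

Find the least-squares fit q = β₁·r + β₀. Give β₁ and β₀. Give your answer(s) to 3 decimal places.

β₁ = 2.071, β₀ = 3.107

The normal system AᵀA·[β₁, β₀]ᵀ = Aᵀq is [[86, 8]; [8, 4]]·[β₁, β₀]ᵀ = [203, 29]ᵀ.
Δ = 86·4 − 8² = 280.
β₁ = (203·4 − 8·29)/280 = 29/14; β₀ = (86·29 − 8·203)/280 = 87/28.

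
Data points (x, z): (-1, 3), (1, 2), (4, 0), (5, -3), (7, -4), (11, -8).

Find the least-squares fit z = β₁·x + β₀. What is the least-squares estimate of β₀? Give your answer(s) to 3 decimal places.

β₀ = 2.612

Normal-equation sums: Σx·x = 213, Σx = 27, Σ1 = 6.
And Σx·z = -132, Σz = -10.
Normal equations: [[213, 27]; [27, 6]]·[β₁, β₀]ᵀ = [-132, -10]ᵀ.
Δ = 213·6 − 27² = 549.
β₁ = ((-132)·6 − 27·(-10))/549 = -58/61; β₀ = (213·(-10) − 27·(-132))/549 = 478/183.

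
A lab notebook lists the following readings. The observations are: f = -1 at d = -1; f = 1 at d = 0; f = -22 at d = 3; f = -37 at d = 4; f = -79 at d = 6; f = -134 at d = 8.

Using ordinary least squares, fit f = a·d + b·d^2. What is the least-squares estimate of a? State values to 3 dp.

Sums needed: Σd·d = 126, Σd·d^2 = 818, Σd^2·d^2 = 5730.
For Xᵀf: Σd·f = -1759, Σd^2·f = -12211.
XᵀX·[a, b]ᵀ = Xᵀf becomes [[126, 818]; [818, 5730]]·[a, b]ᵀ = [-1759, -12211]ᵀ.
det = 126·5730 − 818² = 52856.
a = ((-1759)·5730 − 818·(-12211))/52856 = -11309/6607; b = (126·(-12211) − 818·(-1759))/52856 = -24931/13214.

a = -1.712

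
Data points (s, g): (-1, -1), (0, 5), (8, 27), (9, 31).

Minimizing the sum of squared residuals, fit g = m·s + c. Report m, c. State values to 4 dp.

m = 3.0244, c = 3.4024

With design matrix A, AᵀA = [[146, 16]; [16, 4]] and Aᵀg = [496, 62]ᵀ.
Eliminating c: 4·(row 1) − 16·(row 2) gives 328·m = 4·496 − 16·62 = 992, so m = 124/41.
Then c = (62 − 16·(124/41))/4 = 279/82.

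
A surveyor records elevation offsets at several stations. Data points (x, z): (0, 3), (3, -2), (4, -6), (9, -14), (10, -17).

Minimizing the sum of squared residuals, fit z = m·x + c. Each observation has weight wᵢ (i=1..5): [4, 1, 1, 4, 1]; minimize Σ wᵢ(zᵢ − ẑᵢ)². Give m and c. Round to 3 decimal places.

MᵀWM·[m, c]ᵀ = MᵀWz reads: 449·m + 53·c = -704;  53·m + 11·c = -69.
(Σwᵢ·x·x = 449, Σwᵢ·x = 53, Σwᵢ·1 = 11, Σwᵢ·x·z = -704, Σwᵢ·z = -69.)
det = 449·11 − 53² = 2130.
m = ((-704)·11 − 53·(-69))/2130 = -4087/2130; c = (449·(-69) − 53·(-704))/2130 = 6331/2130.

m = -1.919, c = 2.972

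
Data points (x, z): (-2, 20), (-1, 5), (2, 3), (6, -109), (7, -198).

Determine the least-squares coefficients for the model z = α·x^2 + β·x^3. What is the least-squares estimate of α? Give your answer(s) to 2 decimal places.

From the data, Σx^2·x^2 = 3730, Σx^2·x^3 = 24582, Σx^3·x^3 = 164434.
Right-hand side: Σx^2·z = -13529, Σx^3·z = -91599.
Normal equations: [[3730, 24582]; [24582, 164434]]·[α, β]ᵀ = [-13529, -91599]ᵀ.
Eliminating β: 164434·(row 1) − 24582·(row 2) gives 9064096·α = 164434·(-13529) − 24582·(-91599) = 27059032, so α = 3382379/1133012.
Then β = ((-91599) − 24582·(3382379/1133012))/164434 = -1136799/1133012.

α = 2.99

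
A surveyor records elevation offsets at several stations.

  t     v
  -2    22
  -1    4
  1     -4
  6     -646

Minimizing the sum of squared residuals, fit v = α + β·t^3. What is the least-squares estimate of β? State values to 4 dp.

β = -2.9876

Compute the Gram sums: Σ1 = 4, Σt^3 = 208, Σt^3·t^3 = 46722.
Moment sums: Σv = -624, Σt^3·v = -139720.
Normal equations: [[4, 208]; [208, 46722]]·[α, β]ᵀ = [-624, -139720]ᵀ.
Δ = 4·46722 − 208² = 143624.
α = ((-624)·46722 − 208·(-139720))/143624 = -892/1381; β = (4·(-139720) − 208·(-624))/143624 = -53636/17953.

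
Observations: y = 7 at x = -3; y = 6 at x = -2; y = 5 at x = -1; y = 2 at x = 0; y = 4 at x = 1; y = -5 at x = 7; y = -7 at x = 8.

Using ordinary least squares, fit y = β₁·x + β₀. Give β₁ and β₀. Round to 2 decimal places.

β₁ = -1.25, β₀ = 3.50

The normal system MᵀM·[β₁, β₀]ᵀ = Mᵀy is [[128, 10]; [10, 7]]·[β₁, β₀]ᵀ = [-125, 12]ᵀ.
Eliminating β₀: 7·(row 1) − 10·(row 2) gives 796·β₁ = 7·(-125) − 10·12 = -995, so β₁ = -5/4.
Then β₀ = (12 − 10·(-5/4))/7 = 7/2.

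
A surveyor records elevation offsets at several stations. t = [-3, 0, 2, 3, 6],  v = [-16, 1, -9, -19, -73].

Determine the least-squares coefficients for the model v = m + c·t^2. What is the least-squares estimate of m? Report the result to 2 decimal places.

AᵀA·[m, c]ᵀ = Aᵀv reads: 5·m + 58·c = -116;  58·m + 1474·c = -2979.
Δ = 5·1474 − 58² = 4006.
m = ((-116)·1474 − 58·(-2979))/4006 = 899/2003; c = (5·(-2979) − 58·(-116))/4006 = -8167/4006.

m = 0.45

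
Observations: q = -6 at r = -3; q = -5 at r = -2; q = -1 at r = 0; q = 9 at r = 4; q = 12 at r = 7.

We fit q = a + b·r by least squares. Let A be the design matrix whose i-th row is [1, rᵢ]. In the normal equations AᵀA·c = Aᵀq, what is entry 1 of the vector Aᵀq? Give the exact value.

9

Entry 1 ↔ basis 1, so (Aᵀq)_{1} = Σᵢ qᵢ = (1)·(-6) + (1)·(-5) + (1)·(-1) + (1)·(9) + (1)·(12) = 9.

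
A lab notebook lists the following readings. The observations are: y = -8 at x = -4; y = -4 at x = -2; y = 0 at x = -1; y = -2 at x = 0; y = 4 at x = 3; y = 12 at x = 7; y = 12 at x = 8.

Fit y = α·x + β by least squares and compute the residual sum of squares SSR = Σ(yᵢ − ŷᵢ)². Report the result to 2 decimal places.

MᵀM·[α, β]ᵀ = Mᵀy reads: 143·α + 11·β = 232;  11·α + 7·β = 14.
(Σx·x = 143, Σx = 11, Σ1 = 7, Σx·y = 232, Σy = 14.)
Δ = 143·7 − 11² = 880.
α = (232·7 − 11·14)/880 = 147/88; β = (143·14 − 11·232)/880 = -5/8.
Residuals: -61/88, -3/88, 101/44, -11/8, -17/44, 41/44, -65/88; SSR = 405/44.

SSR = 9.20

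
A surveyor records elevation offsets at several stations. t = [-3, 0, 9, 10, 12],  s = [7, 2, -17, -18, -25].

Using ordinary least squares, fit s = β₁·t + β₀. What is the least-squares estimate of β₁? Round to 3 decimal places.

Entries of MᵀM: Σt·t = 334, Σt = 28, Σ1 = 5.
Right-hand side: Σt·s = -654, Σs = -51.
So MᵀM·[β₁, β₀]ᵀ = Mᵀs: [[334, 28]; [28, 5]]·[β₁, β₀]ᵀ = [-654, -51]ᵀ.
det = 334·5 − 28² = 886.
β₁ = ((-654)·5 − 28·(-51))/886 = -921/443; β₀ = (334·(-51) − 28·(-654))/886 = 639/443.

β₁ = -2.079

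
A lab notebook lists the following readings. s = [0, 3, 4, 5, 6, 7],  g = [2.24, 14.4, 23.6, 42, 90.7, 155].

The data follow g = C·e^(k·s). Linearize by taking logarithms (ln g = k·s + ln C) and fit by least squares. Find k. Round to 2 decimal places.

Let Y = ln g. Fitting Y = k·s + ln C by least squares:
Σs = 25.0000, Σ(s)² = 135.0000, Σln g = 19.9236, Σs·ln g = 101.6843.
Equations: 135.0000·k + 25.0000·ln C = 101.6843;  25.0000·k + 6·ln C = 19.9236.
Slope k = (n·Σs·ln g − Σs·Σln g)/(n·Σ(s)² − (Σs)²) = (6·101.6843 − 25.0000·19.9236)/185.0000 = 0.60549; ln C = (Σln g − k·Σs)/n = 0.79772.

k = 0.61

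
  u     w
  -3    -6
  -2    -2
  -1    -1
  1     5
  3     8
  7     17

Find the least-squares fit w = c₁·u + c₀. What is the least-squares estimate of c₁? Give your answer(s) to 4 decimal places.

From the data, Σu·u = 73, Σu = 5, Σ1 = 6.
Right-hand side: Σu·w = 171, Σw = 21.
Eliminating c₀: 6·(row 1) − 5·(row 2) gives 413·c₁ = 6·171 − 5·21 = 921, so c₁ = 921/413.
Then c₀ = (21 − 5·(921/413))/6 = 678/413.

c₁ = 2.2300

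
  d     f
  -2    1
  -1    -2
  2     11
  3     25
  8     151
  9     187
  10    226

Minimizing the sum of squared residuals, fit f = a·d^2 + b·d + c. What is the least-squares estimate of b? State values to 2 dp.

b = 2.85

Compute the Gram sums: Σd^2·d^2 = 20771, Σd^2·d = 2267, Σd^2 = 263, Σd·d = 263, Σd = 29, Σ1 = 7.
For Xᵀf: Σd^2·f = 47682, Σd·f = 5248, Σf = 599.
XᵀX·[a, b, c]ᵀ = Xᵀf becomes [[20771, 2267, 263]; [2267, 263, 29]; [263, 29, 7]]·[a, b, c]ᵀ = [47682, 5248, 599]ᵀ.
Row-reducing yields a = 1187905/592674, b = 1686419/592674, c = -150320/98779.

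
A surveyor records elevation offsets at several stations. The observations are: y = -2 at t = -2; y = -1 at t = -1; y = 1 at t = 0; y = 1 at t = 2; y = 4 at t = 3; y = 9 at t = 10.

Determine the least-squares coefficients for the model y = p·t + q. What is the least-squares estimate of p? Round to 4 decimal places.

p = 0.9043

Forming MᵀM = [[118, 12]; [12, 6]] and Mᵀy = [109, 12]ᵀ gives MᵀM·[p, q]ᵀ = Mᵀy.
Δ = 118·6 − 12² = 564.
p = (109·6 − 12·12)/564 = 85/94; q = (118·12 − 12·109)/564 = 9/47.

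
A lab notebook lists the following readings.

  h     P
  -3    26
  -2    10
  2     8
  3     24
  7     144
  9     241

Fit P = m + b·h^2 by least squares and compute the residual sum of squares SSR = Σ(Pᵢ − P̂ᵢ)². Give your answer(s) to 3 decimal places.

SSR = 5.414

The normal system AᵀA·[m, b]ᵀ = AᵀP is [[6, 156]; [156, 9156]]·[m, b]ᵀ = [453, 27099]ᵀ.
Eliminating b: 9156·(row 1) − 156·(row 2) gives 30600·m = 9156·453 − 156·27099 = -79776, so m = -1108/425.
Then b = (27099 − 156·(-1108/425))/9156 = 5107/1700.
Residuals: 157/100, 251/425, -599/425, -43/100, -1011/1700, 93/340; SSR = 9203/1700.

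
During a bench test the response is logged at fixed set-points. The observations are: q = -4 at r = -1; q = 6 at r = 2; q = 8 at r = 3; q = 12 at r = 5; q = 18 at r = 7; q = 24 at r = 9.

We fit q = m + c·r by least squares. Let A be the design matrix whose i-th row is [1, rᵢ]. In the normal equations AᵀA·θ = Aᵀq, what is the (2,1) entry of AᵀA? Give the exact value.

Row 2 ↔ basis r, column 1 ↔ basis 1, so (AᵀA)_{2,1} = Σᵢ r = (-1)·(1) + (2)·(1) + (3)·(1) + (5)·(1) + (7)·(1) + (9)·(1) = 25.

25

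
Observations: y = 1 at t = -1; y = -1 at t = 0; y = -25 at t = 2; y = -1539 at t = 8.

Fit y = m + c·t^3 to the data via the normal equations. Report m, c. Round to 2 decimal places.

Setting ∂/∂m … = 0 gives: 4·m + 519·c = -1564;  519·m + 262209·c = -788169.
Determinant 4·262209 − 519² = 779475.
m = ((-1564)·262209 − 519·(-788169))/779475 = -69011/51965; c = (4·(-788169) − 519·(-1564))/779475 = -156064/51965.

m = -1.33, c = -3.00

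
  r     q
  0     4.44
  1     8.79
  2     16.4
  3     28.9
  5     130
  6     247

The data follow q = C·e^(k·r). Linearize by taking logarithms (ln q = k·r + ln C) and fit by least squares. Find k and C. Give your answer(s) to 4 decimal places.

k = 0.6713, C = 4.3274

With ln qᵢ as the transformed response and rᵢ as the regressor:
Σr = 17.0000, Σ(r)² = 75.0000, Σln q = 20.2023, Σr·ln q = 75.2537.
Equations: 75.0000·k + 17.0000·ln C = 75.2537;  17.0000·k + 6·ln C = 20.2023.
Slope k = (n·Σr·ln q − Σr·Σln q)/(n·Σ(r)² − (Σr)²) = (6·75.2537 − 17.0000·20.2023)/161.0000 = 0.67132; ln C = (Σln q − k·Σr)/n = 1.46497, so C = exp(1.46497) = 4.32743.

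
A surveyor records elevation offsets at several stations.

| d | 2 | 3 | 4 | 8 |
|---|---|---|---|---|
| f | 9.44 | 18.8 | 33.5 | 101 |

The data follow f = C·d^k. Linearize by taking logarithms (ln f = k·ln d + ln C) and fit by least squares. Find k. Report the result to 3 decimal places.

k = 1.716

Let Y = ln f. Fitting Y = k·ln d + ln C by least squares:
XᵀX = [[7.9333, 5.2575]; [5.2575, 4]], rhs = [19.2442, 13.3055]ᵀ  (here Σln d = 5.2575, Σ(ln d)² = 7.9333, Σln f = 13.3055, Σln d·ln f = 19.2442).
Solving (det = 4.0919): k = 1.71636, ln C = 1.07044.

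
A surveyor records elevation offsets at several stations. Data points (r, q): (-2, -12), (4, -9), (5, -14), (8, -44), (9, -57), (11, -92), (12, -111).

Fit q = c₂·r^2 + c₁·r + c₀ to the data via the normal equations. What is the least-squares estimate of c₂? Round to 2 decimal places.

c₂ = -0.97

Sums needed: Σr^2·r^2 = 46931, Σr^2·r = 4481, Σr^2 = 455, Σr·r = 455, Σr = 47, Σ1 = 7.
Moment sums: Σr^2·q = -35091, Σr·q = -3291, Σq = -339.
Row-reducing yields c₂ = -217696/225427, c₁ = 585664/225427, c₀ = -699183/225427.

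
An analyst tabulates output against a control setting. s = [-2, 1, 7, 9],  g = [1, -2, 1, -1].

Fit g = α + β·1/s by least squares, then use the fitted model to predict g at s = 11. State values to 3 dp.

ĝ = -0.055

Entries of MᵀM: Σ1 = 4, Σ1/s = 95/126, Σ1/s·1/s = 20365/15876.
For Mᵀg: Σg = -1, Σ1/s·g = -311/126.
MᵀM·[α, β]ᵀ = Mᵀg becomes [[4, 95/126]; [95/126, 20365/15876]]·[α, β]ᵀ = [-1, -311/126]ᵀ.
Δ = 4·(20365/15876) − (95/126)² = 24145/5292.
α = ((-1)·(20365/15876) − (95/126)·(-311/126))/(24145/5292) = 612/4829; β = (4·(-311/126) − (95/126)·(-1))/(24145/5292) = -48258/24145.
At s = 11: ĝ = (612/4829)·(1) + (-48258/24145)·(1/11) = -14598/265595.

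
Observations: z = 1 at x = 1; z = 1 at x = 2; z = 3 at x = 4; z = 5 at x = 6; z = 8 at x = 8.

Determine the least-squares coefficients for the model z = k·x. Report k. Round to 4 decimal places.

k = 0.9008

With design matrix M, MᵀM = [[121]] and Mᵀz = [109]ᵀ.
k = 109/121 = 0.900826.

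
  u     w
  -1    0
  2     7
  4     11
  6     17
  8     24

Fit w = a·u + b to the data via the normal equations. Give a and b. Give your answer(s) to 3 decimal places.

a = 2.619, b = 1.848

With design matrix X, XᵀX = [[121, 19]; [19, 5]] and Xᵀw = [352, 59]ᵀ.
det = 121·5 − 19² = 244.
a = (352·5 − 19·59)/244 = 639/244; b = (121·59 − 19·352)/244 = 451/244.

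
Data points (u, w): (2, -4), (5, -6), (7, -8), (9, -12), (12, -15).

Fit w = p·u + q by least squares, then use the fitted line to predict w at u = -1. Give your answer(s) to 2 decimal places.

Forming XᵀX = [[303, 35]; [35, 5]] and Xᵀw = [-382, -45]ᵀ gives XᵀX·[p, q]ᵀ = Xᵀw.
Determinant 303·5 − 35² = 290.
p = ((-382)·5 − 35·(-45))/290 = -67/58; q = (303·(-45) − 35·(-382))/290 = -53/58.
At u = -1: ŵ = (-67/58)·(-1) + (-53/58)·(1) = 7/29.

ŵ = 0.24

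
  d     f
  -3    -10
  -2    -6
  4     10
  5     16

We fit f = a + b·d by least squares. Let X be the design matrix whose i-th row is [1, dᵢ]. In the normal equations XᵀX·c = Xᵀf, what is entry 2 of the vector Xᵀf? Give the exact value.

162

Entry 2 ↔ basis d, so (Xᵀf)_{2} = Σᵢ (d)·fᵢ = (-3)·(-10) + (-2)·(-6) + (4)·(10) + (5)·(16) = 162.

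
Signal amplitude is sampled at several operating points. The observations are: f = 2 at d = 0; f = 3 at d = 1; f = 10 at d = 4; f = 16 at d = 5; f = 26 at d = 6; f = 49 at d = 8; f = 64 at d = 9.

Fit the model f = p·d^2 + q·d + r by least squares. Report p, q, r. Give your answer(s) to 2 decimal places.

p = 1.00, q = -2.21, r = 2.90

Forming MᵀM = [[12835, 1647, 223]; [1647, 223, 33]; [223, 33, 7]] and Mᵀf = [9819, 1247, 170]ᵀ gives MᵀM·[p, q, r]ᵀ = Mᵀf.
Row-reducing yields p = 15737/15774, q = -11599/5258, r = 22895/7887.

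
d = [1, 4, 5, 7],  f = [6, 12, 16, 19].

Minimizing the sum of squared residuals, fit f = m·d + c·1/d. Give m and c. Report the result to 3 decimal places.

m = 2.787, c = 3.356

Sums needed: Σd·d = 91, Σd·1/d = 4, Σ1/d·1/d = 22009/19600.
And Σd·f = 267, Σ1/d·f = 522/35.
Eliminating c: (22009/19600)·(row 1) − 4·(row 2) gives (241317/2800)·m = (22009/19600)·267 − 4·(522/35) = 4707123/19600, so m = 1569041/563073.
Then c = ((522/35) − 4·(1569041/563073))/(22009/19600) = 269920/80439.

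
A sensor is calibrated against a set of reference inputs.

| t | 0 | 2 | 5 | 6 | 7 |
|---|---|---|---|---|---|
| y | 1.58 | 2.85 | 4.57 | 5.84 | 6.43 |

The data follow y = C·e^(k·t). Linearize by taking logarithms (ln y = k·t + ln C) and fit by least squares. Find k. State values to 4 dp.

Linearized form: ln y = k·t + ln C. From the 5 transformed points,
Over the data: Σt = 20.0000, Σ(t)² = 114.0000, Σln y = 6.6500, Σt·ln y = 33.3074.
Normal system: [[114.0000, 20.0000]; [20.0000, 5]]·[k, ln C]ᵀ = [33.3074, 6.6500]ᵀ.
Δ = 114.0000·5 − (20.0000)² = 170.0000; k = (33.3074·5 − 20.0000·6.6500)/170.0000 = 0.19728, ln C = (114.0000·6.6500 − 20.0000·33.3074)/170.0000 = 0.54087.

k = 0.1973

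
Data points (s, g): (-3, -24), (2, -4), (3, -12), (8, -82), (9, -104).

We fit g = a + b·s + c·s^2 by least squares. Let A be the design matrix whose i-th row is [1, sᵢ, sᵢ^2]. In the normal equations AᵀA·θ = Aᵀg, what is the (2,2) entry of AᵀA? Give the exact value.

167

Row 2 ↔ basis s, column 2 ↔ basis s, so (AᵀA)_{2,2} = Σᵢ (s)·(s) = (-3)·(-3) + (2)·(2) + (3)·(3) + (8)·(8) + (9)·(9) = 167.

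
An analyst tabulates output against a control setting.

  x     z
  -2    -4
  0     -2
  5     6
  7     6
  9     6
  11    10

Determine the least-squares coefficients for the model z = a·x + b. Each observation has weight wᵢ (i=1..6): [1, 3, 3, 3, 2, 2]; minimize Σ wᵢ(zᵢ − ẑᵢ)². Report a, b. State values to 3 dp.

a = 1.028, b = -1.288

Entries of AᵀWA: Σwᵢ·x·x = 630, Σwᵢ·x = 74, Σwᵢ·1 = 14.
For AᵀWz: Σwᵢ·x·z = 552, Σwᵢ·z = 58.
det = 630·14 − 74² = 3344.
a = (552·14 − 74·58)/3344 = 859/836; b = (630·58 − 74·552)/3344 = -1077/836.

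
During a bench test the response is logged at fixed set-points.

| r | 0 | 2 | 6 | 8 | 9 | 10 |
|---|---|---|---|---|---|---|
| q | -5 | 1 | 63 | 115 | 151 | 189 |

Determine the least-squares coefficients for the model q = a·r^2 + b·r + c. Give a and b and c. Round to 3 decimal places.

Forming AᵀA = [[21969, 2465, 285]; [2465, 285, 35]; [285, 35, 6]] and Aᵀq = [40763, 4549, 514]ᵀ gives AᵀA·[a, b, c]ᵀ = Aᵀq.
Row-reducing yields a = 11558/5631, b = -11206/9385, c = -27395/5631.

a = 2.053, b = -1.194, c = -4.865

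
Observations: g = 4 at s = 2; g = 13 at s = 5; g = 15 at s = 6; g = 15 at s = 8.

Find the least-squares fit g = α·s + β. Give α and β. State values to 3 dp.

α = 1.933, β = 1.600

Setting ∂/∂α … = 0 gives: 129·α + 21·β = 283;  21·α + 4·β = 47.
(Σs·s = 129, Σs = 21, Σ1 = 4, Σs·g = 283, Σg = 47.)
Eliminating β: 4·(row 1) − 21·(row 2) gives 75·α = 4·283 − 21·47 = 145, so α = 29/15.
Then β = (47 − 21·(29/15))/4 = 8/5.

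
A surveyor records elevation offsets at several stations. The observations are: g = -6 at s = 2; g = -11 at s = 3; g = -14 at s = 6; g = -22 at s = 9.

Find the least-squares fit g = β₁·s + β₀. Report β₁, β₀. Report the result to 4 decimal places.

From the data, Σs·s = 130, Σs = 20, Σ1 = 4.
And Σs·g = -327, Σg = -53.
So MᵀM·[β₁, β₀]ᵀ = Mᵀg: [[130, 20]; [20, 4]]·[β₁, β₀]ᵀ = [-327, -53]ᵀ.
Δ = 130·4 − 20² = 120.
β₁ = ((-327)·4 − 20·(-53))/120 = -31/15; β₀ = (130·(-53) − 20·(-327))/120 = -35/12.

β₁ = -2.0667, β₀ = -2.9167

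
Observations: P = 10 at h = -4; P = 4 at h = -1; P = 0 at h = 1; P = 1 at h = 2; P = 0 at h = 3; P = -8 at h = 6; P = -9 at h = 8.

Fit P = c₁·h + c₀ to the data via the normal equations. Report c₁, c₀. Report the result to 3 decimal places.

The normal equations are: 131·c₁ + 15·c₀ = -162;  15·c₁ + 7·c₀ = -2.
det = 131·7 − 15² = 692.
c₁ = ((-162)·7 − 15·(-2))/692 = -276/173; c₀ = (131·(-2) − 15·(-162))/692 = 542/173.

c₁ = -1.595, c₀ = 3.133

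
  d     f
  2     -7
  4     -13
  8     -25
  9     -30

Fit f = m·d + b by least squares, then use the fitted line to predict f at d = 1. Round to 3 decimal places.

f̂ = -3.557

From the data, Σd·d = 165, Σd = 23, Σ1 = 4.
For Mᵀf: Σd·f = -536, Σf = -75.
MᵀM·[m, b]ᵀ = Mᵀf becomes [[165, 23]; [23, 4]]·[m, b]ᵀ = [-536, -75]ᵀ.
Determinant 165·4 − 23² = 131.
m = ((-536)·4 − 23·(-75))/131 = -419/131; b = (165·(-75) − 23·(-536))/131 = -47/131.
At d = 1: f̂ = (-419/131)·(1) + (-47/131)·(1) = -466/131.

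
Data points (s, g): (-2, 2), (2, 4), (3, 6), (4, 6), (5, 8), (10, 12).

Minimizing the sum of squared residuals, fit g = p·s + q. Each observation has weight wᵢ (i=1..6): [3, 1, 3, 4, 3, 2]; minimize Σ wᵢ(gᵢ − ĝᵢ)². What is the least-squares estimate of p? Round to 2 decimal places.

p = 0.84

With design matrix A, AᵀWA = [[382, 56]; [56, 16]] and AᵀWg = [506, 100]ᵀ.
Eliminating q: 16·(row 1) − 56·(row 2) gives 2976·p = 16·506 − 56·100 = 2496, so p = 26/31.
Then q = (100 − 56·(26/31))/16 = 411/124.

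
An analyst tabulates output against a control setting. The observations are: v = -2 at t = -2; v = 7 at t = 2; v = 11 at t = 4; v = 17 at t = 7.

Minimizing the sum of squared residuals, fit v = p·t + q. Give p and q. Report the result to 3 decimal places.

Normal-equation sums: Σt·t = 73, Σt = 11, Σ1 = 4.
Right-hand side: Σt·v = 181, Σv = 33.
So AᵀA·[p, q]ᵀ = Aᵀv: [[73, 11]; [11, 4]]·[p, q]ᵀ = [181, 33]ᵀ.
Determinant 73·4 − 11² = 171.
p = (181·4 − 11·33)/171 = 19/9; q = (73·33 − 11·181)/171 = 22/9.

p = 2.111, q = 2.444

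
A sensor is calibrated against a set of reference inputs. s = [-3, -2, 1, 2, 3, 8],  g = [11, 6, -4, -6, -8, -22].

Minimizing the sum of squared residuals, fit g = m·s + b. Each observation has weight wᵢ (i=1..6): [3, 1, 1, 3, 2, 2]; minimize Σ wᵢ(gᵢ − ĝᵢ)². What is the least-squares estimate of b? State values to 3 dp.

The normal equations are: 190·m + 18·b = -551;  18·m + 12·b = -43.
(Σwᵢ·s·s = 190, Σwᵢ·s = 18, Σwᵢ·1 = 12, Σwᵢ·s·g = -551, Σwᵢ·g = -43.)
Eliminating b: 12·(row 1) − 18·(row 2) gives 1956·m = 12·(-551) − 18·(-43) = -5838, so m = -973/326.
Then b = ((-43) − 18·(-973/326))/12 = 437/489.

b = 0.894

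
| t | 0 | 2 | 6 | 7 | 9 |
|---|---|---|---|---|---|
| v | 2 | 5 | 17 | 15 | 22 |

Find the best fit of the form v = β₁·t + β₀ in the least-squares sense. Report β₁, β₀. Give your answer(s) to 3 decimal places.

β₁ = 2.230, β₀ = 1.496

Sums needed: Σt·t = 170, Σt = 24, Σ1 = 5.
And Σt·v = 415, Σv = 61.
So XᵀX·[β₁, β₀]ᵀ = Xᵀv: [[170, 24]; [24, 5]]·[β₁, β₀]ᵀ = [415, 61]ᵀ.
Determinant 170·5 − 24² = 274.
β₁ = (415·5 − 24·61)/274 = 611/274; β₀ = (170·61 − 24·415)/274 = 205/137.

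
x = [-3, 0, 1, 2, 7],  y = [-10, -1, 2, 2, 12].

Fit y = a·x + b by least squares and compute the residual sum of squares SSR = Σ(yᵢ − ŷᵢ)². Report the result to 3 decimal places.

SSR = 7.981

Normal-equation sums: Σx·x = 63, Σx = 7, Σ1 = 5.
Right-hand side: Σx·y = 120, Σy = 5.
det = 63·5 − 7² = 266.
a = (120·5 − 7·5)/266 = 565/266; b = (63·5 − 7·120)/266 = -75/38.
Residuals: -220/133, 37/38, 246/133, -73/266, -17/19; SSR = 2123/266.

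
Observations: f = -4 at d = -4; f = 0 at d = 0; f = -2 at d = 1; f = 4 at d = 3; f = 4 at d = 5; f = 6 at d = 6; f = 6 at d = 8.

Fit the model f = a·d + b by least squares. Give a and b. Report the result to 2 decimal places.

The normal system AᵀA·[a, b]ᵀ = Aᵀf is [[151, 19]; [19, 7]]·[a, b]ᵀ = [130, 14]ᵀ.
Δ = 151·7 − 19² = 696.
a = (130·7 − 19·14)/696 = 161/174; b = (151·14 − 19·130)/696 = -89/174.

a = 0.93, b = -0.51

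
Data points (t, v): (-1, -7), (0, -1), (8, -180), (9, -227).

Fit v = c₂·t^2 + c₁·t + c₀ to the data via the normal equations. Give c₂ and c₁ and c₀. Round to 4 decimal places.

AᵀA·[c₂, c₁, c₀]ᵀ = Aᵀv reads: 10658·c₂ + 1240·c₁ + 146·c₀ = -29914;  1240·c₂ + 146·c₁ + 16·c₀ = -3476;  146·c₂ + 16·c₁ + 4·c₀ = -415.
(Σt^2·t^2 = 10658, Σt^2·t = 1240, Σt^2 = 146, Σt·t = 146, Σt = 16, Σ1 = 4, Σt^2·v = -29914, Σt·v = -3476, Σv = -415.)
Solving the 3×3 system (Gaussian elimination) gives c₂ = -53/18, c₁ = 520/369, c₀ = -157/82.

c₂ = -2.9444, c₁ = 1.4092, c₀ = -1.9146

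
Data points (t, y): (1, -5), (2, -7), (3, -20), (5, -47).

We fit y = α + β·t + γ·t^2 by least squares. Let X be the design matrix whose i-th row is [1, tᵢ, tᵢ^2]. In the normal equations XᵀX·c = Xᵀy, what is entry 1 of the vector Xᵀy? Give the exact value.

Entry 1 ↔ basis 1, so (Xᵀy)_{1} = Σᵢ yᵢ = (1)·(-5) + (1)·(-7) + (1)·(-20) + (1)·(-47) = -79.

-79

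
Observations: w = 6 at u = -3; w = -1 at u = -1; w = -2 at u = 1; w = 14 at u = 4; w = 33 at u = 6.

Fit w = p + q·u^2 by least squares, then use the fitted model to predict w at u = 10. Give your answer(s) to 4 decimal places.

Sums needed: Σ1 = 5, Σu^2 = 63, Σu^2·u^2 = 1635.
For Mᵀw: Σw = 50, Σu^2·w = 1463.
det = 5·1635 − 63² = 4206.
p = (50·1635 − 63·1463)/4206 = -3473/1402; q = (5·1463 − 63·50)/4206 = 4165/4206.
At u = 10: ŵ = (-3473/1402)·(1) + (4165/4206)·(100) = 406081/4206.

ŵ = 96.5480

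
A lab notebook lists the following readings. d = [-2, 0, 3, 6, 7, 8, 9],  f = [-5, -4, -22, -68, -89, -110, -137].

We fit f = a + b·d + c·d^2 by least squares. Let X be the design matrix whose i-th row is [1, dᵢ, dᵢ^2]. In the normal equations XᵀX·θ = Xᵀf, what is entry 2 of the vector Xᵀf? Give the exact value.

-3200

Entry 2 ↔ basis d, so (Xᵀf)_{2} = Σᵢ (d)·fᵢ = (-2)·(-5) + (0)·(-4) + (3)·(-22) + (6)·(-68) + (7)·(-89) + (8)·(-110) + (9)·(-137) = -3200.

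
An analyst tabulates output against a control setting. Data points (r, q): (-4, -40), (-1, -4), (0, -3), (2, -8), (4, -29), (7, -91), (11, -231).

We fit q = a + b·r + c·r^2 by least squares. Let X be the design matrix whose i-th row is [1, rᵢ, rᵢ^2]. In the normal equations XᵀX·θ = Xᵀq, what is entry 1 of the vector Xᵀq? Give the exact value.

Entry 1 ↔ basis 1, so (Xᵀq)_{1} = Σᵢ qᵢ = (1)·(-40) + (1)·(-4) + (1)·(-3) + (1)·(-8) + (1)·(-29) + (1)·(-91) + (1)·(-231) = -406.

-406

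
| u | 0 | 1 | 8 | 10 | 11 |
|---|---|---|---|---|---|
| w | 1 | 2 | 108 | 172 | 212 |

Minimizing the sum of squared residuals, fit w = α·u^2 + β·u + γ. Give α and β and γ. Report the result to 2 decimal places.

α = 1.93, β = -2.11, γ = 1.54

Setting ∂/∂α … = 0 gives: 28738·α + 2844·β + 286·γ = 49766;  2844·α + 286·β + 30·γ = 4918;  286·α + 30·β + 5·γ = 495.
(Σu^2·u^2 = 28738, Σu^2·u = 2844, Σu^2 = 286, Σu·u = 286, Σu = 30, Σ1 = 5, Σu^2·w = 49766, Σu·w = 4918, Σw = 495.)
Inverting the 3×3 Gram matrix, [α, β, γ]ᵀ = [95710/49711, -104942/49711, 76429/49711]ᵀ.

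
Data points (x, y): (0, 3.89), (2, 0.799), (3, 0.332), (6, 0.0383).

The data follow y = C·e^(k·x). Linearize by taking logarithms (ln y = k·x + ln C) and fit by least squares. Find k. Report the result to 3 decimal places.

Linearized form: ln y = k·x + ln C. From the 4 transformed points,
Sums: Σx = 11.0000, Σ(x)² = 49.0000, Σln y = -3.2309, Σx·ln y = -23.3305.
Normal system: [[49.0000, 11.0000]; [11.0000, 4]]·[k, ln C]ᵀ = [-23.3305, -3.2309]ᵀ.
Solving (det = 75.0000): k = -0.77043, ln C = 1.31094.

k = -0.770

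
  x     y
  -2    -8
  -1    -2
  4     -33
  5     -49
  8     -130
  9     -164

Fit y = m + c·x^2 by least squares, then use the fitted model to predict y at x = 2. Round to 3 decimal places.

ŷ = -7.885

Normal-equation sums: Σ1 = 6, Σx^2 = 191, Σx^2·x^2 = 11555.
Right-hand side: Σy = -386, Σx^2·y = -23391.
Normal equations: [[6, 191]; [191, 11555]]·[m, c]ᵀ = [-386, -23391]ᵀ.
Eliminating c: 11555·(row 1) − 191·(row 2) gives 32849·m = 11555·(-386) − 191·(-23391) = 7451, so m = 7451/32849.
Then c = ((-23391) − 191·(7451/32849))/11555 = -66620/32849.
At x = 2: ŷ = (7451/32849)·(1) + (-66620/32849)·(4) = -259029/32849.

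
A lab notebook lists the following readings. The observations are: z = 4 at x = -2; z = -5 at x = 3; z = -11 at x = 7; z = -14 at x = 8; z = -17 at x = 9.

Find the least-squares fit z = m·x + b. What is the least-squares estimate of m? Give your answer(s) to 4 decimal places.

m = -1.8293

Forming MᵀM = [[207, 25]; [25, 5]] and Mᵀz = [-365, -43]ᵀ gives MᵀM·[m, b]ᵀ = Mᵀz.
det = 207·5 − 25² = 410.
m = ((-365)·5 − 25·(-43))/410 = -75/41; b = (207·(-43) − 25·(-365))/410 = 112/205.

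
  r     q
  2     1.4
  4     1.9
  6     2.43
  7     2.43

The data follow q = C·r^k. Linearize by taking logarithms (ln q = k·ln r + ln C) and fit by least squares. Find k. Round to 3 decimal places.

With ln qᵢ as the transformed response and ln rᵢ as the regressor:
AᵀA = [[9.3992, 5.8171]; [5.8171, 4]], rhs = [4.4417, 2.7541]ᵀ  (here Σln r = 5.8171, Σ(ln r)² = 9.3992, Σln q = 2.7541, Σln r·ln q = 4.4417).
Solving (det = 3.7582): k = 0.46451, ln C = 0.01299.

k = 0.465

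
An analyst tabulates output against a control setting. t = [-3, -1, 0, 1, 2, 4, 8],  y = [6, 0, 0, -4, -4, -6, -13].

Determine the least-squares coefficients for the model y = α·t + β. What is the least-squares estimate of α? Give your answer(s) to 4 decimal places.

α = -1.6085

Sums needed: Σt·t = 95, Σt = 11, Σ1 = 7.
For Mᵀy: Σt·y = -158, Σy = -21.
Determinant 95·7 − 11² = 544.
α = ((-158)·7 − 11·(-21))/544 = -875/544; β = (95·(-21) − 11·(-158))/544 = -257/544.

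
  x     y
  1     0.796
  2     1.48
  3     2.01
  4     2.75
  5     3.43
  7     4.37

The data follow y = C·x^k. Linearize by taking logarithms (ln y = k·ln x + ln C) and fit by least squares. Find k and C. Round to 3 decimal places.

Linearized form: ln y = k·ln x + ln C. From the 6 transformed points,
Sums: Σln x = 6.7334, Σ(ln x)² = 9.9861, Σln y = 4.5809, Σln x·ln y = 7.2946.
Normal system: [[9.9861, 6.7334]; [6.7334, 6]]·[k, ln C]ᵀ = [7.2946, 4.5809]ᵀ.
Solving (det = 14.5777): k = 0.88643, ln C = -0.23129, so C = exp(-0.23129) = 0.79351.

k = 0.886, C = 0.794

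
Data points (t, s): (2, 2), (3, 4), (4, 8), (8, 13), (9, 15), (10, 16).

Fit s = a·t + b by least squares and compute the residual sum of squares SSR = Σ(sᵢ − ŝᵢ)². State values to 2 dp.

SSR = 4.35

Normal-equation sums: Σt·t = 274, Σt = 36, Σ1 = 6.
Right-hand side: Σt·s = 447, Σs = 58.
XᵀX·[a, b]ᵀ = Xᵀs becomes [[274, 36]; [36, 6]]·[a, b]ᵀ = [447, 58]ᵀ.
det = 274·6 − 36² = 348.
a = (447·6 − 36·58)/348 = 99/58; b = (274·58 − 36·447)/348 = -50/87.
Residuals: -73/87, -95/174, 152/87, -7/87, 37/174, -43/87; SSR = 757/174.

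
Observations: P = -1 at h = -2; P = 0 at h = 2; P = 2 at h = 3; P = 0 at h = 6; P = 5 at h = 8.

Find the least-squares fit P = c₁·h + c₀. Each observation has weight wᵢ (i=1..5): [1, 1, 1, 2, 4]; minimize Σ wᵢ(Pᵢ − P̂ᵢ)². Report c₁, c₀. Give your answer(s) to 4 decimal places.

Forming XᵀWX = [[345, 47]; [47, 9]] and XᵀWP = [168, 21]ᵀ gives XᵀWX·[c₁, c₀]ᵀ = XᵀWP.
Δ = 345·9 − 47² = 896.
c₁ = (168·9 − 47·21)/896 = 75/128; c₀ = (345·21 − 47·168)/896 = -93/128.

c₁ = 0.5859, c₀ = -0.7266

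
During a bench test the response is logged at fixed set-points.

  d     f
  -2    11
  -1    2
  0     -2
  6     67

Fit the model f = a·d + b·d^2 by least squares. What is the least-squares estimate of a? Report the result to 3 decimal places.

a = -1.137

Setting ∂/∂a … = 0 gives: 41·a + 207·b = 378;  207·a + 1313·b = 2458.
(Σd·d = 41, Σd·d^2 = 207, Σd^2·d^2 = 1313, Σd·f = 378, Σd^2·f = 2458.)
det = 41·1313 − 207² = 10984.
a = (378·1313 − 207·2458)/10984 = -3123/2746; b = (41·2458 − 207·378)/10984 = 5633/2746.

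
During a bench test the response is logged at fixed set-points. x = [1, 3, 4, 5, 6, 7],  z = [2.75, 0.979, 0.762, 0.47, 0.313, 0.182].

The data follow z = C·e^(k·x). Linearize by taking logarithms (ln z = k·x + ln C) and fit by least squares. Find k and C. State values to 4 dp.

k = -0.4387, C = 4.1259

Linearized form: ln z = k·x + ln C. From the 6 transformed points,
Sums: Σx = 26.0000, Σ(x)² = 136.0000, Σln z = -2.9018, Σx·ln z = -22.8100.
Normal system: [[136.0000, 26.0000]; [26.0000, 6]]·[k, ln C]ᵀ = [-22.8100, -2.9018]ᵀ.
Slope k = (n·Σx·ln z − Σx·Σln z)/(n·Σ(x)² − (Σx)²) = (6·-22.8100 − 26.0000·-2.9018)/140.0000 = -0.43867; ln C = (Σln z − k·Σx)/n = 1.41729, so C = exp(1.41729) = 4.12592.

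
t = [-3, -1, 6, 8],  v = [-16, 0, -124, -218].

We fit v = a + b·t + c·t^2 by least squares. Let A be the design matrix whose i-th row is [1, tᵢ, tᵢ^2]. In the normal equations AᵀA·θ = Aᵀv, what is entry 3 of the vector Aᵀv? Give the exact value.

-18560

Entry 3 ↔ basis t^2, so (Aᵀv)_{3} = Σᵢ (t^2)·vᵢ = (9)·(-16) + (1)·(0) + (36)·(-124) + (64)·(-218) = -18560.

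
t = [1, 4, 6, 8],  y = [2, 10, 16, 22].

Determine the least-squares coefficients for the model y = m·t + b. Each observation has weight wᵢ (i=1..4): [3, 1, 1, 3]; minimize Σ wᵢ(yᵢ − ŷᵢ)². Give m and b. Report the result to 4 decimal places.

Forming XᵀWX = [[247, 37]; [37, 8]] and XᵀWy = [670, 98]ᵀ gives XᵀWX·[m, b]ᵀ = XᵀWy.
Eliminating b: 8·(row 1) − 37·(row 2) gives 607·m = 8·670 − 37·98 = 1734, so m = 1734/607.
Then b = (98 − 37·(1734/607))/8 = -584/607.

m = 2.8567, b = -0.9621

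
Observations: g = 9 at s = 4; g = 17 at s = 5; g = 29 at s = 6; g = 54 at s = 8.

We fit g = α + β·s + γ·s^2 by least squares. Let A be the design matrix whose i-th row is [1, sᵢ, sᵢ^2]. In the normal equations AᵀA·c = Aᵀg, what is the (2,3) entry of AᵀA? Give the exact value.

Row 2 ↔ basis s, column 3 ↔ basis s^2, so (AᵀA)_{2,3} = Σᵢ (s)·(s^2) = (4)·(16) + (5)·(25) + (6)·(36) + (8)·(64) = 917.

917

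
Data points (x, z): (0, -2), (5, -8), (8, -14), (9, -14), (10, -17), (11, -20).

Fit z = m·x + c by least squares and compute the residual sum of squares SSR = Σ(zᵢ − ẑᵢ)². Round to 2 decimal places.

SSR = 5.90

From the data, Σx·x = 391, Σx = 43, Σ1 = 6.
For Mᵀz: Σx·z = -668, Σz = -75.
MᵀM·[m, c]ᵀ = Mᵀz becomes [[391, 43]; [43, 6]]·[m, c]ᵀ = [-668, -75]ᵀ.
Eliminating c: 6·(row 1) − 43·(row 2) gives 497·m = 6·(-668) − 43·(-75) = -783, so m = -783/497.
Then c = ((-75) − 43·(-783/497))/6 = -601/497.
Residuals: -393/497, 540/497, -93/497, 690/497, -18/497, -726/497; SSR = 2934/497.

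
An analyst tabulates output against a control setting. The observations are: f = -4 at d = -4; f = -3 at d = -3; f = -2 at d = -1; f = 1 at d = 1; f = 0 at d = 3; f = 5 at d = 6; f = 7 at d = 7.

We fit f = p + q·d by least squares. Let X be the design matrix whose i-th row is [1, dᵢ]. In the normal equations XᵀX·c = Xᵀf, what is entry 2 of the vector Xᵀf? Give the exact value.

107

Entry 2 ↔ basis d, so (Xᵀf)_{2} = Σᵢ (d)·fᵢ = (-4)·(-4) + (-3)·(-3) + (-1)·(-2) + (1)·(1) + (3)·(0) + (6)·(5) + (7)·(7) = 107.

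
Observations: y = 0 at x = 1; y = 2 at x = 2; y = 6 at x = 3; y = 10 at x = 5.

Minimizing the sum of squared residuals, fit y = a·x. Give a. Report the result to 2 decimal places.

With design matrix A, AᵀA = [[39]] and Aᵀy = [72]ᵀ.
a = 72/39 = 1.84615.

a = 1.85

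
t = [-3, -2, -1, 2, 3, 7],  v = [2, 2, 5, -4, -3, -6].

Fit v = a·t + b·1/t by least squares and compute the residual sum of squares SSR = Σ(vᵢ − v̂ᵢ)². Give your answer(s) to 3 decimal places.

SSR = 4.674

With design matrix M, MᵀM = [[76, 6]; [6, 1537/882]] and Mᵀv = [-74, -221/21]ᵀ.
det = 76·(1537/882) − 6² = 42530/441.
a = ((-74)·(1537/882) − 6·(-221/21))/(42530/441) = -29023/42530; b = (76·(-221/21) − 6·(-74))/(42530/441) = -78456/21265.
Residuals: -54313/42530, -25721/21265, 5343/8506, -16809/21265, 11783/42530, -29603/42530; SSR = 99403/21265.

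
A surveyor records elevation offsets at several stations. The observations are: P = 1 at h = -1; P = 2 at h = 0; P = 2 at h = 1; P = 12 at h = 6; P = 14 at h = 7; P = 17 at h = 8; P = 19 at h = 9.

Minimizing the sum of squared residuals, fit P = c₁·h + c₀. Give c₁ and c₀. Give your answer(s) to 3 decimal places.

c₁ = 1.845, c₀ = 1.663

Sums needed: Σh·h = 232, Σh = 30, Σ1 = 7.
Right-hand side: Σh·P = 478, ΣP = 67.
Normal equations: [[232, 30]; [30, 7]]·[c₁, c₀]ᵀ = [478, 67]ᵀ.
Δ = 232·7 − 30² = 724.
c₁ = (478·7 − 30·67)/724 = 334/181; c₀ = (232·67 − 30·478)/724 = 301/181.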